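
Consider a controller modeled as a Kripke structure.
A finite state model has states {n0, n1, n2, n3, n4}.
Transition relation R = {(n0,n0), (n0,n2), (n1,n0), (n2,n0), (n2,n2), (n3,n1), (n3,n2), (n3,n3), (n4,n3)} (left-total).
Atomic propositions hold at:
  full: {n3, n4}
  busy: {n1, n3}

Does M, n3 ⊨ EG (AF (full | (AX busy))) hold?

Sat(AX busy) = {s : every successor in {n1, n3}} = {n4}
Sat(full | (AX busy)) = {n3, n4}
AF (full | (AX busy)): least fixpoint, start Z0 = {n3, n4}, add states with every successor in Z. Already a fixed point.
Sat(AF (full | (AX busy))) = {n3, n4}
EG (AF (full | (AX busy))): greatest fixpoint, start Z0 = {n3, n4}, keep only states in Sat with some successor in Z. Already a fixed point.
Sat(EG (AF (full | (AX busy)))) = {n3, n4}
n3 ∈ Sat(EG (AF (full | (AX busy)))) = {n3, n4}, so the formula holds at n3.

Yes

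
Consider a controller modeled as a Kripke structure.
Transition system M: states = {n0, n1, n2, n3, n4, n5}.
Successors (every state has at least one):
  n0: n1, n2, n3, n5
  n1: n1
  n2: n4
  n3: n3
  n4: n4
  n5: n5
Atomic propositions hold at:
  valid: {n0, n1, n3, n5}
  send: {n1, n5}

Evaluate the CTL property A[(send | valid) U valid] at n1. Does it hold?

Sat(send | valid) = {n0, n1, n3, n5}
A[(send | valid) U valid]: least fixpoint, start Z0 = Sat(valid) = {n0, n1, n3, n5}, add states in Sat(send | valid) with every successor in Z. Already a fixed point.
Sat(A[(send | valid) U valid]) = {n0, n1, n3, n5}
n1 ∈ Sat(A[(send | valid) U valid]) = {n0, n1, n3, n5}, so the formula holds at n1.

Yes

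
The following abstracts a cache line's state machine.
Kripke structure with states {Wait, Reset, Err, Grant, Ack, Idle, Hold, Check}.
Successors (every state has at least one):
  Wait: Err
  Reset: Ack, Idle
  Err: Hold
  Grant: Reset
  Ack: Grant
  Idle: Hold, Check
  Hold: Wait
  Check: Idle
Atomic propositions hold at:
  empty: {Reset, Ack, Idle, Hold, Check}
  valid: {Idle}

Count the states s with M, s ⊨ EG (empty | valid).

Sat(empty | valid) = {Reset, Ack, Idle, Hold, Check}
EG (empty | valid): greatest fixpoint, start Z0 = {Reset, Ack, Idle, Hold, Check}, keep only states in Sat with some successor in Z. Z1 = {Reset, Idle, Check}; fixed.
Sat(EG (empty | valid)) = {Reset, Idle, Check}
|Sat(EG (empty | valid))| = |{Reset, Idle, Check}| = 3.

3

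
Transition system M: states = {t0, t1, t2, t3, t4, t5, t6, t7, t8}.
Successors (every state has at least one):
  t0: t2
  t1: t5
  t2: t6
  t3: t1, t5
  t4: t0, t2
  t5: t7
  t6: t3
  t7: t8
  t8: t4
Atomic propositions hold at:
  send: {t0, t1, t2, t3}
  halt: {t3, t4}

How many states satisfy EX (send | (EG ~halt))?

Sat(~halt) = {t0, t1, t2, t5, t6, t7, t8}
EG ~halt: greatest fixpoint, start Z0 = {t0, t1, t2, t5, t6, t7, t8}, keep only states in Sat with some successor in Z. Z1 = {t0, t1, t2, t5, t7}; Z2 = {t0, t1, t5}; Z3 = {t1}; Z4 = ∅; fixed.
Sat(EG ~halt) = ∅
Sat(send | (EG ~halt)) = {t0, t1, t2, t3}
Sat(EX (send | (EG ~halt))) = {s : some successor in {t0, t1, t2, t3}} = {t0, t3, t4, t6}
|Sat(EX (send | (EG ~halt)))| = |{t0, t3, t4, t6}| = 4.

4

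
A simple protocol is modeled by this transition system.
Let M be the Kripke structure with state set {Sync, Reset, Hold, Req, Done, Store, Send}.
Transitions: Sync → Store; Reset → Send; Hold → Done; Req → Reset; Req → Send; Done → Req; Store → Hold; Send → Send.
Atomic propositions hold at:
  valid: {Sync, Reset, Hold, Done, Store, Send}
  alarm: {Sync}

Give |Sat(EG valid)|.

2

EG valid: greatest fixpoint, start Z0 = {Sync, Reset, Hold, Done, Store, Send}, keep only states in Sat with some successor in Z. Z1 = {Sync, Reset, Hold, Store, Send}; Z2 = {Sync, Reset, Store, Send}; Z3 = {Sync, Reset, Send}; Z4 = {Reset, Send}; fixed.
Sat(EG valid) = {Reset, Send}
|Sat(EG valid)| = |{Reset, Send}| = 2.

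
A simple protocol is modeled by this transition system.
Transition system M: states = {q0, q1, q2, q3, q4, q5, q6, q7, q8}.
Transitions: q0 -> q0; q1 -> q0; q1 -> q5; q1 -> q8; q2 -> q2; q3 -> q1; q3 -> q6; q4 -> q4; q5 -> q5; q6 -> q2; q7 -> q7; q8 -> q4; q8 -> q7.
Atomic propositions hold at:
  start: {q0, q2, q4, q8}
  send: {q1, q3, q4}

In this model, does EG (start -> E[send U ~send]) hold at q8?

Yes

Sat(~send) = {q0, q2, q5, q6, q7, q8}
E[send U ~send]: least fixpoint, start Z0 = Sat(~send) = {q0, q2, q5, q6, q7, q8}, add states in Sat(send) with some successor in Z. Z1 = {q0, q1, q2, q3, q5, q6, q7, q8}; fixed.
Sat(E[send U ~send]) = {q0, q1, q2, q3, q5, q6, q7, q8}
Sat(start -> E[send U ~send]) = {q0, q1, q2, q3, q5, q6, q7, q8}
EG (start -> E[send U ~send]): greatest fixpoint, start Z0 = {q0, q1, q2, q3, q5, q6, q7, q8}, keep only states in Sat with some successor in Z. Already a fixed point.
Sat(EG (start -> E[send U ~send])) = {q0, q1, q2, q3, q5, q6, q7, q8}
q8 ∈ Sat(EG (start -> E[send U ~send])) = {q0, q1, q2, q3, q5, q6, q7, q8}, so the formula holds at q8.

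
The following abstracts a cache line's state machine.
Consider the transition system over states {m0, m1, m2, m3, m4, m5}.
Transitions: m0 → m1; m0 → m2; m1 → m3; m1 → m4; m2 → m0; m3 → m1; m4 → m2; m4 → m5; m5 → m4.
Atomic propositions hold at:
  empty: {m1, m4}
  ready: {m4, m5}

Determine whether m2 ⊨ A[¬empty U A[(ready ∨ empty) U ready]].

No

Sat(¬empty) = {m0, m2, m3, m5}
Sat(ready ∨ empty) = {m1, m4, m5}
A[(ready ∨ empty) U ready]: least fixpoint, start Z0 = Sat(ready) = {m4, m5}, add states in Sat(ready ∨ empty) with every successor in Z. Already a fixed point.
Sat(A[(ready ∨ empty) U ready]) = {m4, m5}
A[¬empty U A[(ready ∨ empty) U ready]]: least fixpoint, start Z0 = Sat(A[(ready ∨ empty) U ready]) = {m4, m5}, add states in Sat(¬empty) with every successor in Z. Already a fixed point.
Sat(A[¬empty U A[(ready ∨ empty) U ready]]) = {m4, m5}
m2 ∉ Sat(A[¬empty U A[(ready ∨ empty) U ready]]) = {m4, m5}, so the formula does not hold at m2.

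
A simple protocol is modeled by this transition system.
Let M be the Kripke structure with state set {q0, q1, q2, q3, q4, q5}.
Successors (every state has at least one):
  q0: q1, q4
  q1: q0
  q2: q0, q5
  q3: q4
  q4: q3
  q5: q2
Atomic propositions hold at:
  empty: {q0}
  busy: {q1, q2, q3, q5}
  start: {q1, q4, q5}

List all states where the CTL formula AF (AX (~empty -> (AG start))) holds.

Sat(~empty) = {q1, q2, q3, q4, q5}
AG start: greatest fixpoint, start Z0 = {q1, q4, q5}, keep only states in Sat with every successor in Z. Z1 = ∅; fixed.
Sat(AG start) = ∅
Sat(~empty -> (AG start)) = {q0}
Sat(AX (~empty -> (AG start))) = {s : every successor in {q0}} = {q1}
AF (AX (~empty -> (AG start))): least fixpoint, start Z0 = {q1}, add states with every successor in Z. Already a fixed point.
Sat(AF (AX (~empty -> (AG start)))) = {q1}

{q1}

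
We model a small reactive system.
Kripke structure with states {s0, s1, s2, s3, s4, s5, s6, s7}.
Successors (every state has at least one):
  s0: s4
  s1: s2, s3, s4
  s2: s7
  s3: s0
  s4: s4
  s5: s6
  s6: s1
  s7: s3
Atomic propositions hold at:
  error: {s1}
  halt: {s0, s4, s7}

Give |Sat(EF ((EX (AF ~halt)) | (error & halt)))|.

5

Sat(~halt) = {s1, s2, s3, s5, s6}
AF ~halt: least fixpoint, start Z0 = {s1, s2, s3, s5, s6}, add states with every successor in Z. Z1 = {s1, s2, s3, s5, s6, s7}; fixed.
Sat(AF ~halt) = {s1, s2, s3, s5, s6, s7}
Sat(EX (AF ~halt)) = {s : some successor in {s1, s2, s3, s5, s6, s7}} = {s1, s2, s5, s6, s7}
Sat(error & halt) = ∅
Sat((EX (AF ~halt)) | (error & halt)) = {s1, s2, s5, s6, s7}
EF ((EX (AF ~halt)) | (error & halt)): least fixpoint, start Z0 = {s1, s2, s5, s6, s7}, add states with some successor in Z. Already a fixed point.
Sat(EF ((EX (AF ~halt)) | (error & halt))) = {s1, s2, s5, s6, s7}
|Sat(EF ((EX (AF ~halt)) | (error & halt)))| = |{s1, s2, s5, s6, s7}| = 5.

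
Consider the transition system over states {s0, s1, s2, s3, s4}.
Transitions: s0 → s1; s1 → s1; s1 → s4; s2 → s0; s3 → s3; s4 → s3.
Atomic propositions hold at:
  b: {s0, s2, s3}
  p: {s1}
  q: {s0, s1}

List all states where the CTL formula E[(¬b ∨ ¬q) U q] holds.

{s0, s1, s2}

Sat(¬b) = {s1, s4}
Sat(¬q) = {s2, s3, s4}
Sat(¬b ∨ ¬q) = {s1, s2, s3, s4}
E[(¬b ∨ ¬q) U q]: least fixpoint, start Z0 = Sat(q) = {s0, s1}, add states in Sat(¬b ∨ ¬q) with some successor in Z. Z1 = {s0, s1, s2}; fixed.
Sat(E[(¬b ∨ ¬q) U q]) = {s0, s1, s2}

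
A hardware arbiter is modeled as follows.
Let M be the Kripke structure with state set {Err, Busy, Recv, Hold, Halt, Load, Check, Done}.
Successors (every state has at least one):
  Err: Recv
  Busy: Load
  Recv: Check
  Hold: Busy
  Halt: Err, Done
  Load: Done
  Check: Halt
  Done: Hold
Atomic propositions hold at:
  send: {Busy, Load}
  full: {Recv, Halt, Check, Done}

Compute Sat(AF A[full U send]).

{Busy, Hold, Load, Done}

A[full U send]: least fixpoint, start Z0 = Sat(send) = {Busy, Load}, add states in Sat(full) with every successor in Z. Already a fixed point.
Sat(A[full U send]) = {Busy, Load}
AF A[full U send]: least fixpoint, start Z0 = {Busy, Load}, add states with every successor in Z. Z1 = {Busy, Hold, Load}; Z2 = {Busy, Hold, Load, Done}; fixed.
Sat(AF A[full U send]) = {Busy, Hold, Load, Done}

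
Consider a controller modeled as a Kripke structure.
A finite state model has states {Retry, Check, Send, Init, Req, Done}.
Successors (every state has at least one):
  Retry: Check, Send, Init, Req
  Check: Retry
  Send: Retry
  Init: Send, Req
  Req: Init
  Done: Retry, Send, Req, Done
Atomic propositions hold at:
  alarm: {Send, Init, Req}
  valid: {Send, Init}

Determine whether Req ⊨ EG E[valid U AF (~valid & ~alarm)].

No

Sat(~valid) = {Retry, Check, Req, Done}
Sat(~alarm) = {Retry, Check, Done}
Sat(~valid & ~alarm) = {Retry, Check, Done}
AF (~valid & ~alarm): least fixpoint, start Z0 = {Retry, Check, Done}, add states with every successor in Z. Z1 = {Retry, Check, Send, Done}; fixed.
Sat(AF (~valid & ~alarm)) = {Retry, Check, Send, Done}
E[valid U AF (~valid & ~alarm)]: least fixpoint, start Z0 = Sat(AF (~valid & ~alarm)) = {Retry, Check, Send, Done}, add states in Sat(valid) with some successor in Z. Z1 = {Retry, Check, Send, Init, Done}; fixed.
Sat(E[valid U AF (~valid & ~alarm)]) = {Retry, Check, Send, Init, Done}
EG E[valid U AF (~valid & ~alarm)]: greatest fixpoint, start Z0 = {Retry, Check, Send, Init, Done}, keep only states in Sat with some successor in Z. Already a fixed point.
Sat(EG E[valid U AF (~valid & ~alarm)]) = {Retry, Check, Send, Init, Done}
Req ∉ Sat(EG E[valid U AF (~valid & ~alarm)]) = {Retry, Check, Send, Init, Done}, so the formula does not hold at Req.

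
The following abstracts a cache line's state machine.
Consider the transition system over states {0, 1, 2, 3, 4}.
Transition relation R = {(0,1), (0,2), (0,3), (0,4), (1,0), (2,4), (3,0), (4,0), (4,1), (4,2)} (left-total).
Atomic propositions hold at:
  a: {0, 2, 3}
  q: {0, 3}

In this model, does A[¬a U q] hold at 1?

Sat(¬a) = {1, 4}
A[¬a U q]: least fixpoint, start Z0 = Sat(q) = {0, 3}, add states in Sat(¬a) with every successor in Z. Z1 = {0, 1, 3}; fixed.
Sat(A[¬a U q]) = {0, 1, 3}
1 ∈ Sat(A[¬a U q]) = {0, 1, 3}, so the formula holds at 1.

Yes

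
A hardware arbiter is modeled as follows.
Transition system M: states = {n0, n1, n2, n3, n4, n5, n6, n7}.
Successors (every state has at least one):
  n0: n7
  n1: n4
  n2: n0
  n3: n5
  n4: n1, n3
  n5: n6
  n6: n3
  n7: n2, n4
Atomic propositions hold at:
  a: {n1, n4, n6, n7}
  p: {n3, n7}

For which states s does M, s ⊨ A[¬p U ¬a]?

Sat(¬p) = {n0, n1, n2, n4, n5, n6}
Sat(¬a) = {n0, n2, n3, n5}
A[¬p U ¬a]: least fixpoint, start Z0 = Sat(¬a) = {n0, n2, n3, n5}, add states in Sat(¬p) with every successor in Z. Z1 = {n0, n2, n3, n5, n6}; fixed.
Sat(A[¬p U ¬a]) = {n0, n2, n3, n5, n6}

{n0, n2, n3, n5, n6}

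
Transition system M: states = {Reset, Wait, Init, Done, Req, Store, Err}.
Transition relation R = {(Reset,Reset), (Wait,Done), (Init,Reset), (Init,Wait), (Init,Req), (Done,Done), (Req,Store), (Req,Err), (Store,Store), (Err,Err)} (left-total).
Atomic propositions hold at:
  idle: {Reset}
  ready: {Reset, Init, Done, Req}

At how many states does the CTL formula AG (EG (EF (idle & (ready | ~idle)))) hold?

1

Sat(~idle) = {Wait, Init, Done, Req, Store, Err}
Sat(ready | ~idle) = {Reset, Wait, Init, Done, Req, Store, Err}
Sat(idle & (ready | ~idle)) = {Reset}
EF (idle & (ready | ~idle)): least fixpoint, start Z0 = {Reset}, add states with some successor in Z. Z1 = {Reset, Init}; fixed.
Sat(EF (idle & (ready | ~idle))) = {Reset, Init}
EG (EF (idle & (ready | ~idle))): greatest fixpoint, start Z0 = {Reset, Init}, keep only states in Sat with some successor in Z. Already a fixed point.
Sat(EG (EF (idle & (ready | ~idle)))) = {Reset, Init}
AG (EG (EF (idle & (ready | ~idle)))): greatest fixpoint, start Z0 = {Reset, Init}, keep only states in Sat with every successor in Z. Z1 = {Reset}; fixed.
Sat(AG (EG (EF (idle & (ready | ~idle))))) = {Reset}
|Sat(AG (EG (EF (idle & (ready | ~idle)))))| = |{Reset}| = 1.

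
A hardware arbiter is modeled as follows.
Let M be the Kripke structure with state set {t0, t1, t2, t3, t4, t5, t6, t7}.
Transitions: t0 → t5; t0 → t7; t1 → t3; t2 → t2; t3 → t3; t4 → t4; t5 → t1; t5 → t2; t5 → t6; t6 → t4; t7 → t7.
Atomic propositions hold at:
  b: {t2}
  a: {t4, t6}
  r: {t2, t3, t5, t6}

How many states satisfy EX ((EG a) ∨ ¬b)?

EG a: greatest fixpoint, start Z0 = {t4, t6}, keep only states in Sat with some successor in Z. Already a fixed point.
Sat(EG a) = {t4, t6}
Sat(¬b) = {t0, t1, t3, t4, t5, t6, t7}
Sat((EG a) ∨ ¬b) = {t0, t1, t3, t4, t5, t6, t7}
Sat(EX ((EG a) ∨ ¬b)) = {s : some successor in {t0, t1, t3, t4, t5, t6, t7}} = {t0, t1, t3, t4, t5, t6, t7}
|Sat(EX ((EG a) ∨ ¬b))| = |{t0, t1, t3, t4, t5, t6, t7}| = 7.

7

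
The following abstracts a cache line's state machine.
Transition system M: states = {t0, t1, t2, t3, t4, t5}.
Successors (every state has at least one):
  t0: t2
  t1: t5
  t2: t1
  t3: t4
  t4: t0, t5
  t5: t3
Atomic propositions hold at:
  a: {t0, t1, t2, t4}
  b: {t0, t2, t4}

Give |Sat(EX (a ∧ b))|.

3

Sat(a ∧ b) = {t0, t2, t4}
Sat(EX (a ∧ b)) = {s : some successor in {t0, t2, t4}} = {t0, t3, t4}
|Sat(EX (a ∧ b))| = |{t0, t3, t4}| = 3.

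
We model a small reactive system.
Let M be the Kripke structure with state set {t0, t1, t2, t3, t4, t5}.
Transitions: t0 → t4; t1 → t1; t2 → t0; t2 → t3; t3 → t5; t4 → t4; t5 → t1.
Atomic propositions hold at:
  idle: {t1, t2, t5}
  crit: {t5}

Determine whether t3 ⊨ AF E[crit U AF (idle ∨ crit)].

Sat(idle ∨ crit) = {t1, t2, t5}
AF (idle ∨ crit): least fixpoint, start Z0 = {t1, t2, t5}, add states with every successor in Z. Z1 = {t1, t2, t3, t5}; fixed.
Sat(AF (idle ∨ crit)) = {t1, t2, t3, t5}
E[crit U AF (idle ∨ crit)]: least fixpoint, start Z0 = Sat(AF (idle ∨ crit)) = {t1, t2, t3, t5}, add states in Sat(crit) with some successor in Z. Already a fixed point.
Sat(E[crit U AF (idle ∨ crit)]) = {t1, t2, t3, t5}
AF E[crit U AF (idle ∨ crit)]: least fixpoint, start Z0 = {t1, t2, t3, t5}, add states with every successor in Z. Already a fixed point.
Sat(AF E[crit U AF (idle ∨ crit)]) = {t1, t2, t3, t5}
t3 ∈ Sat(AF E[crit U AF (idle ∨ crit)]) = {t1, t2, t3, t5}, so the formula holds at t3.

Yes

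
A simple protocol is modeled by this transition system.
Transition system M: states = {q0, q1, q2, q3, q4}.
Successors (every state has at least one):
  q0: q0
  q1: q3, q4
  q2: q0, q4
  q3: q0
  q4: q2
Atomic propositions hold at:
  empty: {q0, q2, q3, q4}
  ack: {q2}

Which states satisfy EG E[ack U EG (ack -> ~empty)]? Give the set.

Sat(~empty) = {q1}
Sat(ack -> ~empty) = {q0, q1, q3, q4}
EG (ack -> ~empty): greatest fixpoint, start Z0 = {q0, q1, q3, q4}, keep only states in Sat with some successor in Z. Z1 = {q0, q1, q3}; fixed.
Sat(EG (ack -> ~empty)) = {q0, q1, q3}
E[ack U EG (ack -> ~empty)]: least fixpoint, start Z0 = Sat(EG (ack -> ~empty)) = {q0, q1, q3}, add states in Sat(ack) with some successor in Z. Z1 = {q0, q1, q2, q3}; fixed.
Sat(E[ack U EG (ack -> ~empty)]) = {q0, q1, q2, q3}
EG E[ack U EG (ack -> ~empty)]: greatest fixpoint, start Z0 = {q0, q1, q2, q3}, keep only states in Sat with some successor in Z. Already a fixed point.
Sat(EG E[ack U EG (ack -> ~empty)]) = {q0, q1, q2, q3}

{q0, q1, q2, q3}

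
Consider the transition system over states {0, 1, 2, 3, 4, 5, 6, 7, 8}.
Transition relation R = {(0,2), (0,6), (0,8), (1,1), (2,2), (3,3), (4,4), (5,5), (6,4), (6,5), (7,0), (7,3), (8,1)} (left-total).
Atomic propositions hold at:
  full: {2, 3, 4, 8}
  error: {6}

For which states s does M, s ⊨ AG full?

AG full: greatest fixpoint, start Z0 = {2, 3, 4, 8}, keep only states in Sat with every successor in Z. Z1 = {2, 3, 4}; fixed.
Sat(AG full) = {2, 3, 4}

{2, 3, 4}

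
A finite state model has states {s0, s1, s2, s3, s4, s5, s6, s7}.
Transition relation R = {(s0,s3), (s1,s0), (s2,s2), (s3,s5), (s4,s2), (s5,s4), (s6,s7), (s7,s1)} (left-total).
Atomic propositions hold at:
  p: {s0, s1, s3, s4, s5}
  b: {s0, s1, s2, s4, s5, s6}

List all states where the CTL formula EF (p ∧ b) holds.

{s0, s1, s3, s4, s5, s6, s7}

Sat(p ∧ b) = {s0, s1, s4, s5}
EF (p ∧ b): least fixpoint, start Z0 = {s0, s1, s4, s5}, add states with some successor in Z. Z1 = {s0, s1, s3, s4, s5, s7}; Z2 = {s0, s1, s3, s4, s5, s6, s7}; fixed.
Sat(EF (p ∧ b)) = {s0, s1, s3, s4, s5, s6, s7}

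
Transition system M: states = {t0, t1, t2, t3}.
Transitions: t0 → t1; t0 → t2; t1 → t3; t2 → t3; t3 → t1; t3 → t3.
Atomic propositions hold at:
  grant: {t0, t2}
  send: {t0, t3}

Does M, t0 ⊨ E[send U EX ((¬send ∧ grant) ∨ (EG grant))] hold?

Sat(¬send) = {t1, t2}
Sat(¬send ∧ grant) = {t2}
EG grant: greatest fixpoint, start Z0 = {t0, t2}, keep only states in Sat with some successor in Z. Z1 = {t0}; Z2 = ∅; fixed.
Sat(EG grant) = ∅
Sat((¬send ∧ grant) ∨ (EG grant)) = {t2}
Sat(EX ((¬send ∧ grant) ∨ (EG grant))) = {s : some successor in {t2}} = {t0}
E[send U EX ((¬send ∧ grant) ∨ (EG grant))]: least fixpoint, start Z0 = Sat(EX ((¬send ∧ grant) ∨ (EG grant))) = {t0}, add states in Sat(send) with some successor in Z. Already a fixed point.
Sat(E[send U EX ((¬send ∧ grant) ∨ (EG grant))]) = {t0}
t0 ∈ Sat(E[send U EX ((¬send ∧ grant) ∨ (EG grant))]) = {t0}, so the formula holds at t0.

Yes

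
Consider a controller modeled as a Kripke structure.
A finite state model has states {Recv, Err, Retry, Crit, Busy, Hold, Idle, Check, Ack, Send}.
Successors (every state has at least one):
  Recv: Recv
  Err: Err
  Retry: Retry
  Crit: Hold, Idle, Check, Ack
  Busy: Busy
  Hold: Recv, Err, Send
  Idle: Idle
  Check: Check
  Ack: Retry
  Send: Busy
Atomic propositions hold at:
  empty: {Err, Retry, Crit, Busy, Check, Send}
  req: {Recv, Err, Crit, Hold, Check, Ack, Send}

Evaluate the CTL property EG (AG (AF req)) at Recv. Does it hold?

AF req: least fixpoint, start Z0 = {Recv, Err, Crit, Hold, Check, Ack, Send}, add states with every successor in Z. Already a fixed point.
Sat(AF req) = {Recv, Err, Crit, Hold, Check, Ack, Send}
AG (AF req): greatest fixpoint, start Z0 = {Recv, Err, Crit, Hold, Check, Ack, Send}, keep only states in Sat with every successor in Z. Z1 = {Recv, Err, Hold, Check}; Z2 = {Recv, Err, Check}; fixed.
Sat(AG (AF req)) = {Recv, Err, Check}
EG (AG (AF req)): greatest fixpoint, start Z0 = {Recv, Err, Check}, keep only states in Sat with some successor in Z. Already a fixed point.
Sat(EG (AG (AF req))) = {Recv, Err, Check}
Recv ∈ Sat(EG (AG (AF req))) = {Recv, Err, Check}, so the formula holds at Recv.

Yes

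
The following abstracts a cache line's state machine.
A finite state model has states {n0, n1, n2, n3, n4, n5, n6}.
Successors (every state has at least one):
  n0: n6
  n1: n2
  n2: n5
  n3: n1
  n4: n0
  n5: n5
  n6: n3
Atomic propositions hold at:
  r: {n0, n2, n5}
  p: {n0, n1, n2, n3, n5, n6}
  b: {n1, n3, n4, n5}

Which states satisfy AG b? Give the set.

{n5}

AG b: greatest fixpoint, start Z0 = {n1, n3, n4, n5}, keep only states in Sat with every successor in Z. Z1 = {n3, n5}; Z2 = {n5}; fixed.
Sat(AG b) = {n5}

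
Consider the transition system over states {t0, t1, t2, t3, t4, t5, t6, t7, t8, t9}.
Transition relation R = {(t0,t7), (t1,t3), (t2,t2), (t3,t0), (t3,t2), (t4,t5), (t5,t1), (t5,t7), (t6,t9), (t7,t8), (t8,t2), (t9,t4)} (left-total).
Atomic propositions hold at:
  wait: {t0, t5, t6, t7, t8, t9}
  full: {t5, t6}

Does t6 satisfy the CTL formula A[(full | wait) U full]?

Sat(full | wait) = {t0, t5, t6, t7, t8, t9}
A[(full | wait) U full]: least fixpoint, start Z0 = Sat(full) = {t5, t6}, add states in Sat(full | wait) with every successor in Z. Already a fixed point.
Sat(A[(full | wait) U full]) = {t5, t6}
t6 ∈ Sat(A[(full | wait) U full]) = {t5, t6}, so the formula holds at t6.

Yes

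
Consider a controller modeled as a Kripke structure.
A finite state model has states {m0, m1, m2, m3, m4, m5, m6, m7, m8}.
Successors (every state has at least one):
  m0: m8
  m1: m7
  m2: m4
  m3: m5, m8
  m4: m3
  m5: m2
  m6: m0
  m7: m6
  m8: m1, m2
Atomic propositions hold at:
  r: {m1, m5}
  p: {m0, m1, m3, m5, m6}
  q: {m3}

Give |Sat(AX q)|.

1

Sat(AX q) = {s : every successor in {m3}} = {m4}
|Sat(AX q)| = |{m4}| = 1.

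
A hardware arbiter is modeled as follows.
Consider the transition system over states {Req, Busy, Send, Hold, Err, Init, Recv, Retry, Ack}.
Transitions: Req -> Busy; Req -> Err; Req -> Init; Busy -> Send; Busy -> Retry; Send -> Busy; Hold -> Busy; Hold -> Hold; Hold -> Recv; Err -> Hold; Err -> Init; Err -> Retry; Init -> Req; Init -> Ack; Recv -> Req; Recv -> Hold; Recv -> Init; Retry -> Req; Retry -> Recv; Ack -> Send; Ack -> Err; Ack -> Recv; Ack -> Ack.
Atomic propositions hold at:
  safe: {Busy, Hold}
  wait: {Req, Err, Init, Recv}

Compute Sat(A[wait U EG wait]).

EG wait: greatest fixpoint, start Z0 = {Req, Err, Init, Recv}, keep only states in Sat with some successor in Z. Already a fixed point.
Sat(EG wait) = {Req, Err, Init, Recv}
A[wait U EG wait]: least fixpoint, start Z0 = Sat(EG wait) = {Req, Err, Init, Recv}, add states in Sat(wait) with every successor in Z. Already a fixed point.
Sat(A[wait U EG wait]) = {Req, Err, Init, Recv}

{Req, Err, Init, Recv}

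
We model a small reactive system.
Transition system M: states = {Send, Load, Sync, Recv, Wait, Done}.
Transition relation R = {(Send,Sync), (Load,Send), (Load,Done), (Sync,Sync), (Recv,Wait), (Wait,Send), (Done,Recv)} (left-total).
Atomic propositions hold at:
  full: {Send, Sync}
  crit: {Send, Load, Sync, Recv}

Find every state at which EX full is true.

Sat(EX full) = {s : some successor in {Send, Sync}} = {Send, Load, Sync, Wait}

{Send, Load, Sync, Wait}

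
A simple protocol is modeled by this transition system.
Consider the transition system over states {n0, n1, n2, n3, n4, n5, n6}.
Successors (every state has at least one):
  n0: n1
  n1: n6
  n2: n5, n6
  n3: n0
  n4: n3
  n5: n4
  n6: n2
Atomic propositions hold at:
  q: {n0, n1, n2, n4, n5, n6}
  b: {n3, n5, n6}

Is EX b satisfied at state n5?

No

Sat(EX b) = {s : some successor in {n3, n5, n6}} = {n1, n2, n4}
n5 ∉ Sat(EX b) = {n1, n2, n4}, so the formula does not hold at n5.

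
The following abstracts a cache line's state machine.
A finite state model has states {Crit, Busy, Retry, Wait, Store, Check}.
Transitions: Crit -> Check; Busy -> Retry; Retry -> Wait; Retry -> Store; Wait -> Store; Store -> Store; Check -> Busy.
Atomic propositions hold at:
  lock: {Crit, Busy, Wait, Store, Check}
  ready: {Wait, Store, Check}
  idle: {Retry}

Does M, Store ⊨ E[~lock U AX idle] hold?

No

Sat(~lock) = {Retry}
Sat(AX idle) = {s : every successor in {Retry}} = {Busy}
E[~lock U AX idle]: least fixpoint, start Z0 = Sat(AX idle) = {Busy}, add states in Sat(~lock) with some successor in Z. Already a fixed point.
Sat(E[~lock U AX idle]) = {Busy}
Store ∉ Sat(E[~lock U AX idle]) = {Busy}, so the formula does not hold at Store.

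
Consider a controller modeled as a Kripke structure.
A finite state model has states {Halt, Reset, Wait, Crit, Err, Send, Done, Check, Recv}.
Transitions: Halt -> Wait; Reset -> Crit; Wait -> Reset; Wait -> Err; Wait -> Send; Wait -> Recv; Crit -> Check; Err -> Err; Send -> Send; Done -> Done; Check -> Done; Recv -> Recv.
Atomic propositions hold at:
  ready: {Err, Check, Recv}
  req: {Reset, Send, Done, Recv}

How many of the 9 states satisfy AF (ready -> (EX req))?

8

Sat(EX req) = {s : some successor in {Reset, Send, Done, Recv}} = {Wait, Send, Done, Check, Recv}
Sat(ready -> (EX req)) = {Halt, Reset, Wait, Crit, Send, Done, Check, Recv}
AF (ready -> (EX req)): least fixpoint, start Z0 = {Halt, Reset, Wait, Crit, Send, Done, Check, Recv}, add states with every successor in Z. Already a fixed point.
Sat(AF (ready -> (EX req))) = {Halt, Reset, Wait, Crit, Send, Done, Check, Recv}
|Sat(AF (ready -> (EX req)))| = |{Halt, Reset, Wait, Crit, Send, Done, Check, Recv}| = 8.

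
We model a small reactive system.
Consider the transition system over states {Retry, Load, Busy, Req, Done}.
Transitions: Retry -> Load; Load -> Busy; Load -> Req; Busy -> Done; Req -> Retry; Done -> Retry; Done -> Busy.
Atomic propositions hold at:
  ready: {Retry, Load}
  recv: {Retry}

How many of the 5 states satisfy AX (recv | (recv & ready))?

1

Sat(recv & ready) = {Retry}
Sat(recv | (recv & ready)) = {Retry}
Sat(AX (recv | (recv & ready))) = {s : every successor in {Retry}} = {Req}
|Sat(AX (recv | (recv & ready)))| = |{Req}| = 1.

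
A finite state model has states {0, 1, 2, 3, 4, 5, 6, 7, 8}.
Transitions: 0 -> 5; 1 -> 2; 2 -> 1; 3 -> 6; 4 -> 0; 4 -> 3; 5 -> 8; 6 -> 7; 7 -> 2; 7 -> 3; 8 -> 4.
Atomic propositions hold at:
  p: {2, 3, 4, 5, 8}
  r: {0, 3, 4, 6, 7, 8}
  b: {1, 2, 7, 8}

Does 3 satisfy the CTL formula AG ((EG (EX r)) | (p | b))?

Yes

Sat(EX r) = {s : some successor in {0, 3, 4, 6, 7, 8}} = {3, 4, 5, 6, 7, 8}
EG (EX r): greatest fixpoint, start Z0 = {3, 4, 5, 6, 7, 8}, keep only states in Sat with some successor in Z. Already a fixed point.
Sat(EG (EX r)) = {3, 4, 5, 6, 7, 8}
Sat(p | b) = {1, 2, 3, 4, 5, 7, 8}
Sat((EG (EX r)) | (p | b)) = {1, 2, 3, 4, 5, 6, 7, 8}
AG ((EG (EX r)) | (p | b)): greatest fixpoint, start Z0 = {1, 2, 3, 4, 5, 6, 7, 8}, keep only states in Sat with every successor in Z. Z1 = {1, 2, 3, 5, 6, 7, 8}; Z2 = {1, 2, 3, 5, 6, 7}; Z3 = {1, 2, 3, 6, 7}; fixed.
Sat(AG ((EG (EX r)) | (p | b))) = {1, 2, 3, 6, 7}
3 ∈ Sat(AG ((EG (EX r)) | (p | b))) = {1, 2, 3, 6, 7}, so the formula holds at 3.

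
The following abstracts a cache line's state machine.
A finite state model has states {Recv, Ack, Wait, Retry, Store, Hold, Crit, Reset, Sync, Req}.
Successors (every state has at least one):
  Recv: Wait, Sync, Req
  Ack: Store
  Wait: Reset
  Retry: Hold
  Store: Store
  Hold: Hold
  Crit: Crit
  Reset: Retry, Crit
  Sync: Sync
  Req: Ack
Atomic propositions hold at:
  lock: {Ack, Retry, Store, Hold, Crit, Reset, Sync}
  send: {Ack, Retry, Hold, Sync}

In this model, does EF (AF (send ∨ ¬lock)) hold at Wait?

Sat(¬lock) = {Recv, Wait, Req}
Sat(send ∨ ¬lock) = {Recv, Ack, Wait, Retry, Hold, Sync, Req}
AF (send ∨ ¬lock): least fixpoint, start Z0 = {Recv, Ack, Wait, Retry, Hold, Sync, Req}, add states with every successor in Z. Already a fixed point.
Sat(AF (send ∨ ¬lock)) = {Recv, Ack, Wait, Retry, Hold, Sync, Req}
EF (AF (send ∨ ¬lock)): least fixpoint, start Z0 = {Recv, Ack, Wait, Retry, Hold, Sync, Req}, add states with some successor in Z. Z1 = {Recv, Ack, Wait, Retry, Hold, Reset, Sync, Req}; fixed.
Sat(EF (AF (send ∨ ¬lock))) = {Recv, Ack, Wait, Retry, Hold, Reset, Sync, Req}
Wait ∈ Sat(EF (AF (send ∨ ¬lock))) = {Recv, Ack, Wait, Retry, Hold, Reset, Sync, Req}, so the formula holds at Wait.

Yes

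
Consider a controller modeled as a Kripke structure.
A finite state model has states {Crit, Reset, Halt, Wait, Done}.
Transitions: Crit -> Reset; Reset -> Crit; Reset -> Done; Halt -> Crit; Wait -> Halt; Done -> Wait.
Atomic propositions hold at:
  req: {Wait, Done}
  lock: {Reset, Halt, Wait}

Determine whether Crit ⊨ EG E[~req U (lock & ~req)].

Yes

Sat(~req) = {Crit, Reset, Halt}
Sat(lock & ~req) = {Reset, Halt}
E[~req U (lock & ~req)]: least fixpoint, start Z0 = Sat((lock & ~req)) = {Reset, Halt}, add states in Sat(~req) with some successor in Z. Z1 = {Crit, Reset, Halt}; fixed.
Sat(E[~req U (lock & ~req)]) = {Crit, Reset, Halt}
EG E[~req U (lock & ~req)]: greatest fixpoint, start Z0 = {Crit, Reset, Halt}, keep only states in Sat with some successor in Z. Already a fixed point.
Sat(EG E[~req U (lock & ~req)]) = {Crit, Reset, Halt}
Crit ∈ Sat(EG E[~req U (lock & ~req)]) = {Crit, Reset, Halt}, so the formula holds at Crit.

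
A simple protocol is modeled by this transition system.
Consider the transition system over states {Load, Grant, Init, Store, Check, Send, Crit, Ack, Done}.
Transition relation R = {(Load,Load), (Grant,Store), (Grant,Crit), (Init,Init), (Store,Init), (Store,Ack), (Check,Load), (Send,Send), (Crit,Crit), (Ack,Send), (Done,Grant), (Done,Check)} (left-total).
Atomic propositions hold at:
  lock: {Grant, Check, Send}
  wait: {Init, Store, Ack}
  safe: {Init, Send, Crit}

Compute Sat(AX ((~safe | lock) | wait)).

{Load, Init, Store, Check, Send, Ack, Done}

Sat(~safe) = {Load, Grant, Store, Check, Ack, Done}
Sat(~safe | lock) = {Load, Grant, Store, Check, Send, Ack, Done}
Sat((~safe | lock) | wait) = {Load, Grant, Init, Store, Check, Send, Ack, Done}
Sat(AX ((~safe | lock) | wait)) = {s : every successor in {Load, Grant, Init, Store, Check, Send, Ack, Done}} = {Load, Init, Store, Check, Send, Ack, Done}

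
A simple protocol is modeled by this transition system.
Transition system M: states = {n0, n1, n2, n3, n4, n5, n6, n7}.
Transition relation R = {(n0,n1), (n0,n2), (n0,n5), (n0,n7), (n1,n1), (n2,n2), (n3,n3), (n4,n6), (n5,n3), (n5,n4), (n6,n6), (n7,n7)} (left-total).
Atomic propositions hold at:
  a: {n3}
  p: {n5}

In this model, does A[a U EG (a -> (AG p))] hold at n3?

AG p: greatest fixpoint, start Z0 = {n5}, keep only states in Sat with every successor in Z. Z1 = ∅; fixed.
Sat(AG p) = ∅
Sat(a -> (AG p)) = {n0, n1, n2, n4, n5, n6, n7}
EG (a -> (AG p)): greatest fixpoint, start Z0 = {n0, n1, n2, n4, n5, n6, n7}, keep only states in Sat with some successor in Z. Already a fixed point.
Sat(EG (a -> (AG p))) = {n0, n1, n2, n4, n5, n6, n7}
A[a U EG (a -> (AG p))]: least fixpoint, start Z0 = Sat(EG (a -> (AG p))) = {n0, n1, n2, n4, n5, n6, n7}, add states in Sat(a) with every successor in Z. Already a fixed point.
Sat(A[a U EG (a -> (AG p))]) = {n0, n1, n2, n4, n5, n6, n7}
n3 ∉ Sat(A[a U EG (a -> (AG p))]) = {n0, n1, n2, n4, n5, n6, n7}, so the formula does not hold at n3.

No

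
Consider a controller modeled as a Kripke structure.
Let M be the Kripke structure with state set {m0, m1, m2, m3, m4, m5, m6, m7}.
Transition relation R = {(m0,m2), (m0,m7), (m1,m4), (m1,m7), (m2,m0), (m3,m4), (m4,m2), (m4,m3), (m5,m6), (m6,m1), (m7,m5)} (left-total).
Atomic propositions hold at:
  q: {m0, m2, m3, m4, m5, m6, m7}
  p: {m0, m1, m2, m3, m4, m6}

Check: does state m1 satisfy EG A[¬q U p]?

Yes

Sat(¬q) = {m1}
A[¬q U p]: least fixpoint, start Z0 = Sat(p) = {m0, m1, m2, m3, m4, m6}, add states in Sat(¬q) with every successor in Z. Already a fixed point.
Sat(A[¬q U p]) = {m0, m1, m2, m3, m4, m6}
EG A[¬q U p]: greatest fixpoint, start Z0 = {m0, m1, m2, m3, m4, m6}, keep only states in Sat with some successor in Z. Already a fixed point.
Sat(EG A[¬q U p]) = {m0, m1, m2, m3, m4, m6}
m1 ∈ Sat(EG A[¬q U p]) = {m0, m1, m2, m3, m4, m6}, so the formula holds at m1.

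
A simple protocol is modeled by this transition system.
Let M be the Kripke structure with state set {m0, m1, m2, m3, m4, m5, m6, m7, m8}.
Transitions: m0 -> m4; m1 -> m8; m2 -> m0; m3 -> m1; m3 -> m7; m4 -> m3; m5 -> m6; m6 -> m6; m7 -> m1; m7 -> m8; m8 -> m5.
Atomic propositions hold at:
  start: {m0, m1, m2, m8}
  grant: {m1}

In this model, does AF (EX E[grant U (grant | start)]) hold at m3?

Yes

Sat(grant | start) = {m0, m1, m2, m8}
E[grant U (grant | start)]: least fixpoint, start Z0 = Sat((grant | start)) = {m0, m1, m2, m8}, add states in Sat(grant) with some successor in Z. Already a fixed point.
Sat(E[grant U (grant | start)]) = {m0, m1, m2, m8}
Sat(EX E[grant U (grant | start)]) = {s : some successor in {m0, m1, m2, m8}} = {m1, m2, m3, m7}
AF (EX E[grant U (grant | start)]): least fixpoint, start Z0 = {m1, m2, m3, m7}, add states with every successor in Z. Z1 = {m1, m2, m3, m4, m7}; Z2 = {m0, m1, m2, m3, m4, m7}; fixed.
Sat(AF (EX E[grant U (grant | start)])) = {m0, m1, m2, m3, m4, m7}
m3 ∈ Sat(AF (EX E[grant U (grant | start)])) = {m0, m1, m2, m3, m4, m7}, so the formula holds at m3.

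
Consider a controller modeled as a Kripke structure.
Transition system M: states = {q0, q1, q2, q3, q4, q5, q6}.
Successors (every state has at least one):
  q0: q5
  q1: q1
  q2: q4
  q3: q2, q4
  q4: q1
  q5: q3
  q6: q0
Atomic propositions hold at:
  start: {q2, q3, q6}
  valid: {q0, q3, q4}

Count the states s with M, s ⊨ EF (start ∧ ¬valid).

Sat(¬valid) = {q1, q2, q5, q6}
Sat(start ∧ ¬valid) = {q2, q6}
EF (start ∧ ¬valid): least fixpoint, start Z0 = {q2, q6}, add states with some successor in Z. Z1 = {q2, q3, q6}; Z2 = {q2, q3, q5, q6}; Z3 = {q0, q2, q3, q5, q6}; fixed.
Sat(EF (start ∧ ¬valid)) = {q0, q2, q3, q5, q6}
|Sat(EF (start ∧ ¬valid))| = |{q0, q2, q3, q5, q6}| = 5.

5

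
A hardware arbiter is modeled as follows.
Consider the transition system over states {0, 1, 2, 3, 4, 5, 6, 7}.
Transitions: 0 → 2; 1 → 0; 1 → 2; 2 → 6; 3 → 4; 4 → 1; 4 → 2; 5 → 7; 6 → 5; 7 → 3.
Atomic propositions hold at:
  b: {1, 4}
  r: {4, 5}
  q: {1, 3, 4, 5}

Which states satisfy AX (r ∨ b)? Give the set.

Sat(r ∨ b) = {1, 4, 5}
Sat(AX (r ∨ b)) = {s : every successor in {1, 4, 5}} = {3, 6}

{3, 6}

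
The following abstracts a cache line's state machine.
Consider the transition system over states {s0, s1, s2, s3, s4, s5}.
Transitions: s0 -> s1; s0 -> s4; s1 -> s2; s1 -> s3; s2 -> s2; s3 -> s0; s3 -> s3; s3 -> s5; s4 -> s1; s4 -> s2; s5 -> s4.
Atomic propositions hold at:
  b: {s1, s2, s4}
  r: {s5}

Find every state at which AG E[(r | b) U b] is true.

{s2}

Sat(r | b) = {s1, s2, s4, s5}
E[(r | b) U b]: least fixpoint, start Z0 = Sat(b) = {s1, s2, s4}, add states in Sat(r | b) with some successor in Z. Z1 = {s1, s2, s4, s5}; fixed.
Sat(E[(r | b) U b]) = {s1, s2, s4, s5}
AG E[(r | b) U b]: greatest fixpoint, start Z0 = {s1, s2, s4, s5}, keep only states in Sat with every successor in Z. Z1 = {s2, s4, s5}; Z2 = {s2, s5}; Z3 = {s2}; fixed.
Sat(AG E[(r | b) U b]) = {s2}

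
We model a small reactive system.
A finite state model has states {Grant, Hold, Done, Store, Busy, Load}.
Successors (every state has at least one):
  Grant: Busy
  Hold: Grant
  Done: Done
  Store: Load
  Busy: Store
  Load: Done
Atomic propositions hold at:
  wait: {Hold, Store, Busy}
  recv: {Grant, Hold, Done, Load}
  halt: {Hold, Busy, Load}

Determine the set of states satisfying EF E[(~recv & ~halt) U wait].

{Grant, Hold, Store, Busy}

Sat(~recv) = {Store, Busy}
Sat(~halt) = {Grant, Done, Store}
Sat(~recv & ~halt) = {Store}
E[(~recv & ~halt) U wait]: least fixpoint, start Z0 = Sat(wait) = {Hold, Store, Busy}, add states in Sat(~recv & ~halt) with some successor in Z. Already a fixed point.
Sat(E[(~recv & ~halt) U wait]) = {Hold, Store, Busy}
EF E[(~recv & ~halt) U wait]: least fixpoint, start Z0 = {Hold, Store, Busy}, add states with some successor in Z. Z1 = {Grant, Hold, Store, Busy}; fixed.
Sat(EF E[(~recv & ~halt) U wait]) = {Grant, Hold, Store, Busy}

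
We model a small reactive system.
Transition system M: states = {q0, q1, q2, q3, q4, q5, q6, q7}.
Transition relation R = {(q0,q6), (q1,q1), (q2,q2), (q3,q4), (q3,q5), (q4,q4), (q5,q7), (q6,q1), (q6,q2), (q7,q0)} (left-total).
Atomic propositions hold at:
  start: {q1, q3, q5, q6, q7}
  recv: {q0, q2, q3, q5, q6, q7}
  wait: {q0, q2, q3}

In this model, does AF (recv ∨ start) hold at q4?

Sat(recv ∨ start) = {q0, q1, q2, q3, q5, q6, q7}
AF (recv ∨ start): least fixpoint, start Z0 = {q0, q1, q2, q3, q5, q6, q7}, add states with every successor in Z. Already a fixed point.
Sat(AF (recv ∨ start)) = {q0, q1, q2, q3, q5, q6, q7}
q4 ∉ Sat(AF (recv ∨ start)) = {q0, q1, q2, q3, q5, q6, q7}, so the formula does not hold at q4.

No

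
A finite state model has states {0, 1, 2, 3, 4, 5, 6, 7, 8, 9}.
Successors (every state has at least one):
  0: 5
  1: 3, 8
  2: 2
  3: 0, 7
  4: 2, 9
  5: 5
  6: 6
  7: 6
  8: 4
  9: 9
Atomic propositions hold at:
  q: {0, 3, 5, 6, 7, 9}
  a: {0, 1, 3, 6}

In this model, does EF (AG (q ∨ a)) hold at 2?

No

Sat(q ∨ a) = {0, 1, 3, 5, 6, 7, 9}
AG (q ∨ a): greatest fixpoint, start Z0 = {0, 1, 3, 5, 6, 7, 9}, keep only states in Sat with every successor in Z. Z1 = {0, 3, 5, 6, 7, 9}; fixed.
Sat(AG (q ∨ a)) = {0, 3, 5, 6, 7, 9}
EF (AG (q ∨ a)): least fixpoint, start Z0 = {0, 3, 5, 6, 7, 9}, add states with some successor in Z. Z1 = {0, 1, 3, 4, 5, 6, 7, 9}; Z2 = {0, 1, 3, 4, 5, 6, 7, 8, 9}; fixed.
Sat(EF (AG (q ∨ a))) = {0, 1, 3, 4, 5, 6, 7, 8, 9}
2 ∉ Sat(EF (AG (q ∨ a))) = {0, 1, 3, 4, 5, 6, 7, 8, 9}, so the formula does not hold at 2.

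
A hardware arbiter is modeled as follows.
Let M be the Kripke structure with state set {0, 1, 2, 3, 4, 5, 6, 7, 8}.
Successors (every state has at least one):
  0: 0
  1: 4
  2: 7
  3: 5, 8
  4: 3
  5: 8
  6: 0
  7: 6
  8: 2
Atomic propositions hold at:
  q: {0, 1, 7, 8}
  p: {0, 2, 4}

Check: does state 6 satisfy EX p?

Yes

Sat(EX p) = {s : some successor in {0, 2, 4}} = {0, 1, 6, 8}
6 ∈ Sat(EX p) = {0, 1, 6, 8}, so the formula holds at 6.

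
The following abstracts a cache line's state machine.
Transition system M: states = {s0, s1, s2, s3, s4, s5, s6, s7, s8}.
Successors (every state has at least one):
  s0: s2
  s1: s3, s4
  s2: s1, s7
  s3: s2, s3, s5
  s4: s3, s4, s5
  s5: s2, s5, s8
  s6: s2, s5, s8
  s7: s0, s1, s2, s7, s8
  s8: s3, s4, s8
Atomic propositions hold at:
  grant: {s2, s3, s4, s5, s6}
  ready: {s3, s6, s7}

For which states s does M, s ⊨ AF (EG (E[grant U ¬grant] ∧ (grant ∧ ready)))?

Sat(¬grant) = {s0, s1, s7, s8}
E[grant U ¬grant]: least fixpoint, start Z0 = Sat(¬grant) = {s0, s1, s7, s8}, add states in Sat(grant) with some successor in Z. Z1 = {s0, s1, s2, s5, s6, s7, s8}; Z2 = {s0, s1, s2, s3, s4, s5, s6, s7, s8}; fixed.
Sat(E[grant U ¬grant]) = {s0, s1, s2, s3, s4, s5, s6, s7, s8}
Sat(grant ∧ ready) = {s3, s6}
Sat(E[grant U ¬grant] ∧ (grant ∧ ready)) = {s3, s6}
EG (E[grant U ¬grant] ∧ (grant ∧ ready)): greatest fixpoint, start Z0 = {s3, s6}, keep only states in Sat with some successor in Z. Z1 = {s3}; fixed.
Sat(EG (E[grant U ¬grant] ∧ (grant ∧ ready))) = {s3}
AF (EG (E[grant U ¬grant] ∧ (grant ∧ ready))): least fixpoint, start Z0 = {s3}, add states with every successor in Z. Already a fixed point.
Sat(AF (EG (E[grant U ¬grant] ∧ (grant ∧ ready)))) = {s3}

{s3}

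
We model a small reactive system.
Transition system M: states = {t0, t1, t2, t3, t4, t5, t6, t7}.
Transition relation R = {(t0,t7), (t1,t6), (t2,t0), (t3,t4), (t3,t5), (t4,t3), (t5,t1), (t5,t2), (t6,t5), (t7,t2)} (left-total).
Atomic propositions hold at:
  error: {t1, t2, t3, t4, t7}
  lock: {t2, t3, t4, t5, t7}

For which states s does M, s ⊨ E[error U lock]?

E[error U lock]: least fixpoint, start Z0 = Sat(lock) = {t2, t3, t4, t5, t7}, add states in Sat(error) with some successor in Z. Already a fixed point.
Sat(E[error U lock]) = {t2, t3, t4, t5, t7}

{t2, t3, t4, t5, t7}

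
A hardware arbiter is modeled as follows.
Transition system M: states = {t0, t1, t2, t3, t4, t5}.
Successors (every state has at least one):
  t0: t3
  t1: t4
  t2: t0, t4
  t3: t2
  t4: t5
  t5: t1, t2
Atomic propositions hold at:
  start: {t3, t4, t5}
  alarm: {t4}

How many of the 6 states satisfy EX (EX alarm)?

2

Sat(EX alarm) = {s : some successor in {t4}} = {t1, t2}
Sat(EX (EX alarm)) = {s : some successor in {t1, t2}} = {t3, t5}
|Sat(EX (EX alarm))| = |{t3, t5}| = 2.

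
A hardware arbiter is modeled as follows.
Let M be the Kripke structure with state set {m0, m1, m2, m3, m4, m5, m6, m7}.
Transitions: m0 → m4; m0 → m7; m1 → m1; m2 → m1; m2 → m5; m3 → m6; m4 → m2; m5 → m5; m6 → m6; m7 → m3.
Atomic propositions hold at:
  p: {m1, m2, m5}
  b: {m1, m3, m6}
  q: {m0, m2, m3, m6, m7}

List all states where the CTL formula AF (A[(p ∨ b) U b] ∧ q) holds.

{m3, m6, m7}

Sat(p ∨ b) = {m1, m2, m3, m5, m6}
A[(p ∨ b) U b]: least fixpoint, start Z0 = Sat(b) = {m1, m3, m6}, add states in Sat(p ∨ b) with every successor in Z. Already a fixed point.
Sat(A[(p ∨ b) U b]) = {m1, m3, m6}
Sat(A[(p ∨ b) U b] ∧ q) = {m3, m6}
AF (A[(p ∨ b) U b] ∧ q): least fixpoint, start Z0 = {m3, m6}, add states with every successor in Z. Z1 = {m3, m6, m7}; fixed.
Sat(AF (A[(p ∨ b) U b] ∧ q)) = {m3, m6, m7}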